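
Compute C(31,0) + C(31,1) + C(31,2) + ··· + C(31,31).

2147483648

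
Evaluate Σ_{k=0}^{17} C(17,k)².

2333606220

Σ C(17,k)² is the coefficient of x^17 in (1+x)^17(1+x)^17 = (1+x)^34, i.e. C(34,17) = 2333606220.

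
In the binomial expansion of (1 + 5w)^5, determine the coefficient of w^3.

1250

The general term is C(5,j)·(1)^j·(5w)^(5-j); the w^3 term has j = 2.
C(5,2) = 10.
Coefficient = C(5,2) · 5^3 = 10 · 125 = 1250.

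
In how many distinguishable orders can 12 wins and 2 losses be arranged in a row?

Choose positions for the wins: C(14,12) = 91.

91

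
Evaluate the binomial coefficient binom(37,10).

C(37,10) = (37·36·35·34·33·32·31·30·29·28) / 10! = 1264020397516800 / 3628800 = 348330136.

348330136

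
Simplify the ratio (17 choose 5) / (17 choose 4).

13/5

C(n,k+1)/C(n,k) = (n−k)/(k+1) = (17−4)/(4+1) = 13/5.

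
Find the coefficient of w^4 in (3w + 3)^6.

10935

The general term is C(6,j)·(3w)^j·(3)^(6-j); the w^4 term has j = 4.
C(6,4) = 15.
Coefficient = C(6,4) · 3^4 · 3^2 = 15 · 81 · 9 = 10935.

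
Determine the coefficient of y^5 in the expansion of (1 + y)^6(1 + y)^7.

Coefficient of y^5 = Σ_{j} C(6,j)·C(7,5-j) for j from 0 to 5.
= 21 + 210 + 525 + 420 + 105 + 6 = 1287.

1287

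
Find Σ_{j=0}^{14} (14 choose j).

16384

The entries of row 14 sum to 2^14 = 16384.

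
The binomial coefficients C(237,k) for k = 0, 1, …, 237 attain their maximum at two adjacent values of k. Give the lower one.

118

For odd n = 237, C(237,k) peaks at k = (n−1)/2 and (n+1)/2; the lower is 118.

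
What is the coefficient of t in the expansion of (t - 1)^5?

The general term is C(5,j)·(t)^j·(-1)^(5-j); the t^1 term has j = 1.
C(5,1) = 5.
Coefficient = C(5,1) = 5.

5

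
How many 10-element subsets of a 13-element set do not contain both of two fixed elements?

All 10-subsets: C(13,10) = 286. Those containing both fixed elements: C(11,8) = 165.
286 − 165 = 121.

121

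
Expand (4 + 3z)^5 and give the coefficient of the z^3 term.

The general term is C(5,j)·(4)^j·(3z)^(5-j); the z^3 term has j = 2.
C(5,2) = 10.
Coefficient = C(5,2) · 4^2 · 3^3 = 10 · 16 · 27 = 4320.

4320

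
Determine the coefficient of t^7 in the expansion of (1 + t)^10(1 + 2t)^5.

40140

Coefficient of t^7 = Σ_{j} C(10,j)·1^j·C(5,7-j)·2^(7-j) for j from 2 to 7.
= 1440 + 9600 + 16800 + 10080 + 2100 + 120 = 40140.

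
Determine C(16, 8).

12870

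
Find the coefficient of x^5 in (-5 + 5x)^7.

1640625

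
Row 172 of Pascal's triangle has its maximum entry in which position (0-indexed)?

86

C(172,j) is maximized at j = 172/2 = 86.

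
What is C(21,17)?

C(21,17) = C(21,4) by symmetry.
C(21,4) = (21·20·19·18) / 4! = 143640 / 24 = 5985.

5985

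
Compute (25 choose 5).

53130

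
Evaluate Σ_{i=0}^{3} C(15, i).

1 + 15 + 105 + 455 = 576.

576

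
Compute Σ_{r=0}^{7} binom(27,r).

1 + 27 + 351 + 2925 + 17550 + 80730 + 296010 + 888030 = 1285624.

1285624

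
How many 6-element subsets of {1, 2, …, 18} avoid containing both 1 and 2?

16744

All 6-subsets: C(18,6) = 18564. Those containing both fixed elements: C(16,4) = 1820.
18564 − 1820 = 16744.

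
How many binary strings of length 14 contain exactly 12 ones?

91

Choose the 12 positions: C(14,12) = 91.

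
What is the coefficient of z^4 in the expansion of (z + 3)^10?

153090

The general term is C(10,j)·(z)^j·(3)^(10-j); the z^4 term has j = 4.
C(10,4) = 210.
Coefficient = C(10,4) · 3^6 = 210 · 729 = 153090.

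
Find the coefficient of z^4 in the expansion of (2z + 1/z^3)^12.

67584

General term: C(12,j)·(2z)^j·(1/z^3)^(12-j), with z-exponent 1j − 3(12−j) = 4j − 36.
Set 4j − 36 = 4: j = 10.
C(12,10) = 66; 2^10 = 1024; 1^2 = 1.
Coefficient = 66 · 1024 · 1 = 67584.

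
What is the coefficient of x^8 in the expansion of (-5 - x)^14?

46921875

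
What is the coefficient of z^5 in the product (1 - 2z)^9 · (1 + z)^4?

Coefficient of z^5 = Σ_{j} C(9,j)·(-2)^j·C(4,5-j)·1^(5-j) for j from 1 to 5.
= (-18) + 576 + (-4032) + 8064 + (-4032) = 558.

558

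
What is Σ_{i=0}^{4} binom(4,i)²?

Σ C(4,i)² is the coefficient of x^4 in (1+x)^4(1+x)^4 = (1+x)^8, i.e. C(8,4) = 70.

70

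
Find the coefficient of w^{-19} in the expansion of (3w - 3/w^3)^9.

-708588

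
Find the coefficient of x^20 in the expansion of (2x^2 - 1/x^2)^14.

372736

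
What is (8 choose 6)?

C(8,6) = C(8,2) by symmetry.
C(8,2) = (8·7) / 2! = 56 / 2 = 28.

28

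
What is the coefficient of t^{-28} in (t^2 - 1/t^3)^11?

General term: C(11,j)·(t^2)^j·(-1/t^3)^(11-j), with t-exponent 2j − 3(11−j) = 5j − 33.
Set 5j − 33 = -28: j = 1.
C(11,1) = 11; 1^1 = 1; (-1)^10 = 1.
Coefficient = 11 · 1 · 1 = 11.

11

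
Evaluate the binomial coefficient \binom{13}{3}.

C(13,3) = (13·12·11) / 3! = 1716 / 6 = 286.

286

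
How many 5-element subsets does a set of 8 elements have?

C(8,5) = C(8,3) by symmetry.
C(8,3) = (8·7·6) / 3! = 336 / 6 = 56.

56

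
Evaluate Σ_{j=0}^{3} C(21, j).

1562

1 + 21 + 210 + 1330 = 1562.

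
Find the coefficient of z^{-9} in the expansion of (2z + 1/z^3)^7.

280

General term: C(7,j)·(2z)^j·(1/z^3)^(7-j), with z-exponent 1j − 3(7−j) = 4j − 21.
Set 4j − 21 = -9: j = 3.
C(7,3) = 35; 2^3 = 8; 1^4 = 1.
Coefficient = 35 · 8 · 1 = 280.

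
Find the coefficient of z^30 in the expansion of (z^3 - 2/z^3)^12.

-24

General term: C(12,j)·(z^3)^j·(-2/z^3)^(12-j), with z-exponent 3j − 3(12−j) = 6j − 36.
Set 6j − 36 = 30: j = 11.
C(12,11) = 12; 1^11 = 1; (-2)^1 = -2.
Coefficient = 12 · 1 · (-2) = -24.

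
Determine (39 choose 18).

C(39,18) = (39·38·37·36·35·34·33·32·31·30·29·28·27·26·25·24·23·22) / 18! = 399246543793282239774720000 / 6402373705728000 = 62359143990.

62359143990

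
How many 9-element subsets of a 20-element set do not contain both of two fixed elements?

136136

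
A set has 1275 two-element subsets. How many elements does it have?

n(n−1)/2 = 1275 ⇒ n(n−1) = 2550. Since 51·50 = 2550, n = 51.

51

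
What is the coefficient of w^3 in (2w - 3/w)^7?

6048

General term: C(7,j)·(2w)^j·(-3/w)^(7-j), with w-exponent 1j − 1(7−j) = 2j − 7.
Set 2j − 7 = 3: j = 5.
C(7,5) = 21; 2^5 = 32; (-3)^2 = 9.
Coefficient = 21 · 32 · 9 = 6048.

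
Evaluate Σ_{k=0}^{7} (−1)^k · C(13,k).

The partial alternating sum Σ_{k=0}^{7} (−1)^k C(13,k) = (−1)^7 C(12,7) = -792.

-792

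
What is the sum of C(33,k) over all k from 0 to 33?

8589934592

The entries of row 33 sum to 2^33 = 8589934592.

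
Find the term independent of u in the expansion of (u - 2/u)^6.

General term: C(6,j)·(u)^j·(-2/u)^(6-j), with u-exponent 1j − 1(6−j) = 2j − 6.
Set 2j − 6 = 0: j = 3.
C(6,3) = 20; 1^3 = 1; (-2)^3 = -8.
Coefficient = 20 · 1 · (-8) = -160.

-160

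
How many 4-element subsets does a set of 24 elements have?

C(24,4) = (24·23·22·21) / 4! = 255024 / 24 = 10626.

10626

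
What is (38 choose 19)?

35345263800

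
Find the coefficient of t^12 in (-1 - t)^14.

The general term is C(14,j)·(-1)^j·(-t)^(14-j); the t^12 term has j = 2.
C(14,2) = 91.
Coefficient = C(14,2) = 91.

91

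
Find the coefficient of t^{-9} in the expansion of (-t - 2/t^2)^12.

General term: C(12,j)·(-t)^j·(-2/t^2)^(12-j), with t-exponent 1j − 2(12−j) = 3j − 24.
Set 3j − 24 = -9: j = 5.
C(12,5) = 792; (-1)^5 = -1; (-2)^7 = -128.
Coefficient = 792 · (-1) · (-128) = 101376.

101376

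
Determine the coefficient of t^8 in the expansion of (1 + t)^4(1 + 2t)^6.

1392

Coefficient of t^8 = Σ_{j} C(4,j)·1^j·C(6,8-j)·2^(8-j) for j from 2 to 4.
= 384 + 768 + 240 = 1392.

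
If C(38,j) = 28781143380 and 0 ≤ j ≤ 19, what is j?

C(38,j) increases on 0 ≤ j ≤ 19. C(38,16) = 22239974430 and C(38,17) = 28781143380, so j = 17.

17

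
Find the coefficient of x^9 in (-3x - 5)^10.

984150

The general term is C(10,j)·(-3x)^j·(-5)^(10-j); the x^9 term has j = 9.
C(10,9) = 10.
Coefficient = C(10,9) · (-3)^9 · (-5)^1 = 10 · (-19683) · (-5) = 984150.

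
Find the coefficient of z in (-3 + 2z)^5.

The general term is C(5,j)·(-3)^j·(2z)^(5-j); the z^1 term has j = 4.
C(5,4) = 5.
Coefficient = C(5,4) · (-3)^4 · 2^1 = 5 · 81 · 2 = 810.

810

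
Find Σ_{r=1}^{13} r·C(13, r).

53248

Since r·C(13,r) = 13·C(12,r−1), the sum is 13·2^12 = 13·4096 = 53248.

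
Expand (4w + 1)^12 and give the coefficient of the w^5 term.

The general term is C(12,j)·(4w)^j·(1)^(12-j); the w^5 term has j = 5.
C(12,5) = 792.
Coefficient = C(12,5) · 4^5 = 792 · 1024 = 811008.

811008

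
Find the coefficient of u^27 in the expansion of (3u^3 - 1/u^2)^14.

General term: C(14,j)·(3u^3)^j·(-1/u^2)^(14-j), with u-exponent 3j − 2(14−j) = 5j − 28.
Set 5j − 28 = 27: j = 11.
C(14,11) = 364; 3^11 = 177147; (-1)^3 = -1.
Coefficient = 364 · 177147 · (-1) = -64481508.

-64481508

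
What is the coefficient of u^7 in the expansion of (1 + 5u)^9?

The general term is C(9,j)·(1)^j·(5u)^(9-j); the u^7 term has j = 2.
C(9,2) = 36.
Coefficient = C(9,2) · 5^7 = 36 · 78125 = 2812500.

2812500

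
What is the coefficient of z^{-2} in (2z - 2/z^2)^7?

-4480

General term: C(7,j)·(2z)^j·(-2/z^2)^(7-j), with z-exponent 1j − 2(7−j) = 3j − 14.
Set 3j − 14 = -2: j = 4.
C(7,4) = 35; 2^4 = 16; (-2)^3 = -8.
Coefficient = 35 · 16 · (-8) = -4480.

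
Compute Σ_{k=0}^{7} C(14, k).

1 + 14 + 91 + 364 + 1001 + 2002 + 3003 + 3432 = 9908.

9908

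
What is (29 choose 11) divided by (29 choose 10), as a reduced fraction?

C(n,k+1)/C(n,k) = (n−k)/(k+1) = (29−10)/(10+1) = 19/11.

19/11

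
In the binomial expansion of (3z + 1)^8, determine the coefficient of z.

The general term is C(8,j)·(3z)^j·(1)^(8-j); the z^1 term has j = 1.
C(8,1) = 8.
Coefficient = C(8,1) · 3^1 = 8 · 3 = 24.

24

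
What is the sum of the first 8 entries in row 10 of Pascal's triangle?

968

1 + 10 + 45 + 120 + 210 + 252 + 210 + 120 = 968.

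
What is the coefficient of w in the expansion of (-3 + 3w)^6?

-4374

The general term is C(6,j)·(-3)^j·(3w)^(6-j); the w^1 term has j = 5.
C(6,5) = 6.
Coefficient = C(6,5) · (-3)^5 · 3^1 = 6 · (-243) · 3 = -4374.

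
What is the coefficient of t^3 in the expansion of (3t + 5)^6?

67500

The general term is C(6,j)·(3t)^j·(5)^(6-j); the t^3 term has j = 3.
C(6,3) = 20.
Coefficient = C(6,3) · 3^3 · 5^3 = 20 · 27 · 125 = 67500.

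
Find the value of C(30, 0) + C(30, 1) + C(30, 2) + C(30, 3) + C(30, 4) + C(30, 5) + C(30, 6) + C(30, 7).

1 + 30 + 435 + 4060 + 27405 + 142506 + 593775 + 2035800 = 2804012.

2804012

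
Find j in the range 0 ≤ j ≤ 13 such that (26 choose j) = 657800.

C(26,j) increases on 0 ≤ j ≤ 13. C(26,6) = 230230 and C(26,7) = 657800, so j = 7.

7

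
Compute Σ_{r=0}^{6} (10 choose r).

848

1 + 10 + 45 + 120 + 210 + 252 + 210 = 848.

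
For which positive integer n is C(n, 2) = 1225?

50

n(n−1)/2 = 1225 ⇒ n(n−1) = 2450. Since 50·49 = 2450, n = 50.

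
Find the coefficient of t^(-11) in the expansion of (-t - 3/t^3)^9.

General term: C(9,j)·(-t)^j·(-3/t^3)^(9-j), with t-exponent 1j − 3(9−j) = 4j − 27.
Set 4j − 27 = -11: j = 4.
C(9,4) = 126; (-1)^4 = 1; (-3)^5 = -243.
Coefficient = 126 · 1 · (-243) = -30618.

-30618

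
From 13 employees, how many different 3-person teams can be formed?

This is C(13,3) = 286.

286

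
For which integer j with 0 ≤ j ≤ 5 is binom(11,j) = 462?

5

C(11,j) increases on 0 ≤ j ≤ 5. C(11,4) = 330 and C(11,5) = 462, so j = 5.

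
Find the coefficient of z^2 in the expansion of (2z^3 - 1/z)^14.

16016

General term: C(14,j)·(2z^3)^j·(-1/z)^(14-j), with z-exponent 3j − 1(14−j) = 4j − 14.
Set 4j − 14 = 2: j = 4.
C(14,4) = 1001; 2^4 = 16; (-1)^10 = 1.
Coefficient = 1001 · 16 · 1 = 16016.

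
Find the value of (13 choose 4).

715

C(13,4) = (13·12·11·10) / 4! = 17160 / 24 = 715.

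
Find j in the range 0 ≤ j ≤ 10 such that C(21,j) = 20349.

5

C(21,j) increases on 0 ≤ j ≤ 10. C(21,4) = 5985 and C(21,5) = 20349, so j = 5.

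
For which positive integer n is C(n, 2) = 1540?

56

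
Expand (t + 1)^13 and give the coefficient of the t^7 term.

1716

The general term is C(13,j)·(t)^j·(1)^(13-j); the t^7 term has j = 7.
C(13,7) = 1716.
Coefficient = C(13,7) = 1716.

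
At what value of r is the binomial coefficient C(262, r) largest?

C(262,r) is maximized at r = 262/2 = 131.

131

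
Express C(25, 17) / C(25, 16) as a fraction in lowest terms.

C(n,k+1)/C(n,k) = (n−k)/(k+1) = (25−16)/(16+1) = 9/17.

9/17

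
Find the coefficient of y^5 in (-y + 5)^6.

The general term is C(6,j)·(-y)^j·(5)^(6-j); the y^5 term has j = 5.
C(6,5) = 6.
Coefficient = C(6,5) · (-1)^5 · 5^1 = 6 · (-1) · 5 = -30.

-30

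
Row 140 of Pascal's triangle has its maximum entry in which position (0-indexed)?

C(140,j) is maximized at j = 140/2 = 70.

70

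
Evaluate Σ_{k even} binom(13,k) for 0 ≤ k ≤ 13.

Half of (1+1)^13 + (1−1)^13 gives the even-index sum: 2^12 = 4096.

4096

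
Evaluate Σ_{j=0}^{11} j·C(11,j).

Since j·C(11,j) = 11·C(10,j−1), the sum is 11·2^10 = 11·1024 = 11264.

11264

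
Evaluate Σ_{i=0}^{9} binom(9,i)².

By Vandermonde's identity, Σ C(9,i)² = C(18,9) = 48620.

48620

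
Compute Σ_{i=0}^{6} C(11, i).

1 + 11 + 55 + 165 + 330 + 462 + 462 = 1486.

1486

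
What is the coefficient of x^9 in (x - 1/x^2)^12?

General term: C(12,j)·(x)^j·(-1/x^2)^(12-j), with x-exponent 1j − 2(12−j) = 3j − 24.
Set 3j − 24 = 9: j = 11.
C(12,11) = 12; 1^11 = 1; (-1)^1 = -1.
Coefficient = 12 · 1 · (-1) = -12.

-12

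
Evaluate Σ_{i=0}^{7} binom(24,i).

1 + 24 + 276 + 2024 + 10626 + 42504 + 134596 + 346104 = 536155.

536155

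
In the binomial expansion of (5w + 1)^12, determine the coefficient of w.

The general term is C(12,j)·(5w)^j·(1)^(12-j); the w^1 term has j = 1.
C(12,1) = 12.
Coefficient = C(12,1) · 5^1 = 12 · 5 = 60.

60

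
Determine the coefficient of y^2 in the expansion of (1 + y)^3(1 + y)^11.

91

(1 + y)^3(1 + y)^11 = (1 + y)^14, so the coefficient of y^2 is C(14,2)·1^2 = 91·1 = 91.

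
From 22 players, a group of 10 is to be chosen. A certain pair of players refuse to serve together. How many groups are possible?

520676

All 10-subsets: C(22,10) = 646646. Those containing both fixed elements: C(20,8) = 125970.
646646 − 125970 = 520676.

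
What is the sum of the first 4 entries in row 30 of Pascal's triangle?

1 + 30 + 435 + 4060 = 4526.

4526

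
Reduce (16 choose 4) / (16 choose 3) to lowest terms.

C(n,k+1)/C(n,k) = (n−k)/(k+1) = (16−3)/(3+1) = 13/4.

13/4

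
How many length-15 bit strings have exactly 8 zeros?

6435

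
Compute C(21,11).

352716

C(21,11) = C(21,10) by symmetry.
C(21,10) = (21·20·19·18·17·16·15·14·13·12) / 10! = 1279935820800 / 3628800 = 352716.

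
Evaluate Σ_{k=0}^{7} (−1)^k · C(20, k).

The partial alternating sum Σ_{k=0}^{7} (−1)^k C(20,k) = (−1)^7 C(19,7) = -50388.

-50388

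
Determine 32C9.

C(32,9) = (32·31·30·29·28·27·26·25·24) / 9! = 10178348544000 / 362880 = 28048800.

28048800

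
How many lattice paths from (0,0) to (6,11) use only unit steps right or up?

12376

Each path is a sequence of 17 steps with 6 rights: C(17,6) = 12376.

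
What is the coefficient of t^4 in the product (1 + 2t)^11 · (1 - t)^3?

1958

Coefficient of t^4 = Σ_{j} C(11,j)·2^j·C(3,4-j)·(-1)^(4-j) for j from 1 to 4.
= (-22) + 660 + (-3960) + 5280 = 1958.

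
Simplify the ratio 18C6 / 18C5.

C(n,k+1)/C(n,k) = (n−k)/(k+1) = (18−5)/(5+1) = 13/6.

13/6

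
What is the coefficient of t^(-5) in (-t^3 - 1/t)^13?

General term: C(13,j)·(-t^3)^j·(-1/t)^(13-j), with t-exponent 3j − 1(13−j) = 4j − 13.
Set 4j − 13 = -5: j = 2.
C(13,2) = 78; (-1)^2 = 1; (-1)^11 = -1.
Coefficient = 78 · 1 · (-1) = -78.

-78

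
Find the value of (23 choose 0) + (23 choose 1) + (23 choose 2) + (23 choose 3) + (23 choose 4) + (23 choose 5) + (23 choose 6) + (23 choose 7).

390656

1 + 23 + 253 + 1771 + 8855 + 33649 + 100947 + 245157 = 390656.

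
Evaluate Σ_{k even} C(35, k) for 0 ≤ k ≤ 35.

17179869184

Half of (1+1)^35 + (1−1)^35 gives the even-index sum: 2^34 = 17179869184.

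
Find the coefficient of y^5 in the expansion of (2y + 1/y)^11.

42240

General term: C(11,j)·(2y)^j·(1/y)^(11-j), with y-exponent 1j − 1(11−j) = 2j − 11.
Set 2j − 11 = 5: j = 8.
C(11,8) = 165; 2^8 = 256; 1^3 = 1.
Coefficient = 165 · 256 · 1 = 42240.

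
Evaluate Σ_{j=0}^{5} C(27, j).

101584

1 + 27 + 351 + 2925 + 17550 + 80730 = 101584.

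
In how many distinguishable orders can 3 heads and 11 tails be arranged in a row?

364

Choose positions for the heads: C(14,3) = 364.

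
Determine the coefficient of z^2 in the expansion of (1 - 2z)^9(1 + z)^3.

93

Coefficient of z^2 = Σ_{j} C(9,j)·(-2)^j·C(3,2-j)·1^(2-j) for j from 0 to 2.
= 3 + (-54) + 144 = 93.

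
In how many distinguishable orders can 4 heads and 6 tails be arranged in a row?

210

Choose positions for the heads: C(10,4) = 210.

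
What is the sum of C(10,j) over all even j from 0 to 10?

Half of (1+1)^10 + (1−1)^10 gives the even-index sum: 2^9 = 512.

512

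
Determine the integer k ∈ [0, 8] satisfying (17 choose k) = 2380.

4

C(17,k) increases on 0 ≤ k ≤ 8. C(17,3) = 680 and C(17,4) = 2380, so k = 4.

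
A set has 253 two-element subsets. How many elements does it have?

23

n(n−1)/2 = 253 ⇒ n(n−1) = 506. Since 23·22 = 506, n = 23.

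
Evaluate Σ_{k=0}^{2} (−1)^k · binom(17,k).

The partial alternating sum Σ_{k=0}^{2} (−1)^k C(17,k) = (−1)^2 C(16,2) = 120.

120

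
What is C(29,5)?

C(29,5) = (29·28·27·26·25) / 5! = 14250600 / 120 = 118755.

118755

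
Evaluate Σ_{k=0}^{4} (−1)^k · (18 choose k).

The partial alternating sum Σ_{k=0}^{4} (−1)^k C(18,k) = (−1)^4 C(17,4) = 2380.

2380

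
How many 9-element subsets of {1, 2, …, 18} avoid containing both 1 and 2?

37180

All 9-subsets: C(18,9) = 48620. Those containing both fixed elements: C(16,7) = 11440.
48620 − 11440 = 37180.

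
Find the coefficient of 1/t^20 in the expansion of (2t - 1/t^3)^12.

General term: C(12,j)·(2t)^j·(-1/t^3)^(12-j), with t-exponent 1j − 3(12−j) = 4j − 36.
Set 4j − 36 = -20: j = 4.
C(12,4) = 495; 2^4 = 16; (-1)^8 = 1.
Coefficient = 495 · 16 · 1 = 7920.

7920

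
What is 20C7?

77520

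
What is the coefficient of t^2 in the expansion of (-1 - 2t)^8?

112

The general term is C(8,j)·(-1)^j·(-2t)^(8-j); the t^2 term has j = 6.
C(8,6) = 28.
Coefficient = C(8,6) · (-2)^2 = 28 · 4 = 112.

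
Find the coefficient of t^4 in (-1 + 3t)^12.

40095

The general term is C(12,j)·(-1)^j·(3t)^(12-j); the t^4 term has j = 8.
C(12,8) = 495.
Coefficient = C(12,8) · 3^4 = 495 · 81 = 40095.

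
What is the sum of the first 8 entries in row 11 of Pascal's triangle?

1816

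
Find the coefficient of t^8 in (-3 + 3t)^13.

-2051893701

The general term is C(13,j)·(-3)^j·(3t)^(13-j); the t^8 term has j = 5.
C(13,5) = 1287.
Coefficient = C(13,5) · (-3)^5 · 3^8 = 1287 · (-243) · 6561 = -2051893701.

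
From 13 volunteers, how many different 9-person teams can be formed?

715

This is C(13,9) = 715.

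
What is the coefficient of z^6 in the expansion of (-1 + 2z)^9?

The general term is C(9,j)·(-1)^j·(2z)^(9-j); the z^6 term has j = 3.
C(9,3) = 84.
Coefficient = C(9,3) · (-1)^3 · 2^6 = 84 · (-1) · 64 = -5376.

-5376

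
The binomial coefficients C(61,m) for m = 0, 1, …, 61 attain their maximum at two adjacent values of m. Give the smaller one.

30

For odd n = 61, C(61,m) peaks at m = (n−1)/2 and (n+1)/2; the smaller is 30.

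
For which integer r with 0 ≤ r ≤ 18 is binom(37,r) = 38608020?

8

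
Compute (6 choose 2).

C(6,2) = (6·5) / 2! = 30 / 2 = 15.

15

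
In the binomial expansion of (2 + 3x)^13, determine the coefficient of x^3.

7907328

The general term is C(13,j)·(2)^j·(3x)^(13-j); the x^3 term has j = 10.
C(13,10) = 286.
Coefficient = C(13,10) · 2^10 · 3^3 = 286 · 1024 · 27 = 7907328.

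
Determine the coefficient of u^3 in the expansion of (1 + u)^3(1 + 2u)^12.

2625

Coefficient of u^3 = Σ_{j} C(3,j)·1^j·C(12,3-j)·2^(3-j) for j from 0 to 3.
= 1760 + 792 + 72 + 1 = 2625.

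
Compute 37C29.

38608020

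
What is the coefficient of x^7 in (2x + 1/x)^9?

2304

General term: C(9,j)·(2x)^j·(1/x)^(9-j), with x-exponent 1j − 1(9−j) = 2j − 9.
Set 2j − 9 = 7: j = 8.
C(9,8) = 9; 2^8 = 256; 1^1 = 1.
Coefficient = 9 · 256 · 1 = 2304.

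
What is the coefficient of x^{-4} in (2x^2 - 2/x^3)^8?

17920

General term: C(8,j)·(2x^2)^j·(-2/x^3)^(8-j), with x-exponent 2j − 3(8−j) = 5j − 24.
Set 5j − 24 = -4: j = 4.
C(8,4) = 70; 2^4 = 16; (-2)^4 = 16.
Coefficient = 70 · 16 · 16 = 17920.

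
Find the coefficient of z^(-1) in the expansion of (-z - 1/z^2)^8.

General term: C(8,j)·(-z)^j·(-1/z^2)^(8-j), with z-exponent 1j − 2(8−j) = 3j − 16.
Set 3j − 16 = -1: j = 5.
C(8,5) = 56; (-1)^5 = -1; (-1)^3 = -1.
Coefficient = 56 · (-1) · (-1) = 56.

56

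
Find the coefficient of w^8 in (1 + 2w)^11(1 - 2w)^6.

Coefficient of w^8 = Σ_{j} C(11,j)·2^j·C(6,8-j)·(-2)^(8-j) for j from 2 to 8.
= 14080 + (-253440) + 1267200 + (-2365440) + 1774080 + (-506880) + 42240 = -28160.

-28160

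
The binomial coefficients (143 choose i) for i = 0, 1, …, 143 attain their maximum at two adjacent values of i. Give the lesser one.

71

For odd n = 143, C(143,i) peaks at i = (n−1)/2 and (n+1)/2; the lesser is 71.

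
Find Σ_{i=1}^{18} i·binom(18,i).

2359296

Differentiating (1+x)^18 and setting x=1: Σ i·C(18,i) = 18·2^17 = 2359296.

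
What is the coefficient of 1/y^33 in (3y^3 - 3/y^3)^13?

20726199

General term: C(13,j)·(3y^3)^j·(-3/y^3)^(13-j), with y-exponent 3j − 3(13−j) = 6j − 39.
Set 6j − 39 = -33: j = 1.
C(13,1) = 13; 3^1 = 3; (-3)^12 = 531441.
Coefficient = 13 · 3 · 531441 = 20726199.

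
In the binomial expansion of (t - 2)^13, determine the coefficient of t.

53248

The general term is C(13,j)·(t)^j·(-2)^(13-j); the t^1 term has j = 1.
C(13,1) = 13.
Coefficient = C(13,1) · (-2)^12 = 13 · 4096 = 53248.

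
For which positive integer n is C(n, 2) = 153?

n(n−1)/2 = 153 ⇒ n(n−1) = 306. Since 18·17 = 306, n = 18.

18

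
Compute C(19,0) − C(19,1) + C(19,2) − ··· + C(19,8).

43758

The partial alternating sum Σ_{k=0}^{8} (−1)^k C(19,k) = (−1)^8 C(18,8) = 43758.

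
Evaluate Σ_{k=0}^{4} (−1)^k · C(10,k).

126

The partial alternating sum Σ_{k=0}^{4} (−1)^k C(10,k) = (−1)^4 C(9,4) = 126.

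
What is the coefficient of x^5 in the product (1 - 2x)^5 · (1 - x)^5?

-1683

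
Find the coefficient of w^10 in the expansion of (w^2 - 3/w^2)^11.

General term: C(11,j)·(w^2)^j·(-3/w^2)^(11-j), with w-exponent 2j − 2(11−j) = 4j − 22.
Set 4j − 22 = 10: j = 8.
C(11,8) = 165; 1^8 = 1; (-3)^3 = -27.
Coefficient = 165 · 1 · (-27) = -4455.

-4455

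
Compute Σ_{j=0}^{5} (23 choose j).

44552

1 + 23 + 253 + 1771 + 8855 + 33649 = 44552.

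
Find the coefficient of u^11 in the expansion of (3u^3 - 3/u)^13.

-2735858268

General term: C(13,j)·(3u^3)^j·(-3/u)^(13-j), with u-exponent 3j − 1(13−j) = 4j − 13.
Set 4j − 13 = 11: j = 6.
C(13,6) = 1716; 3^6 = 729; (-3)^7 = -2187.
Coefficient = 1716 · 729 · (-2187) = -2735858268.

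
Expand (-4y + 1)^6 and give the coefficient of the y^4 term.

The general term is C(6,j)·(-4y)^j·(1)^(6-j); the y^4 term has j = 4.
C(6,4) = 15.
Coefficient = C(6,4) · (-4)^4 = 15 · 256 = 3840.

3840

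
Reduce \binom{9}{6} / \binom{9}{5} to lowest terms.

2/3

C(n,k+1)/C(n,k) = (n−k)/(k+1) = (9−5)/(5+1) = 4/6 = 2/3.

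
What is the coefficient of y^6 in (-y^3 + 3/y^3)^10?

General term: C(10,j)·(-y^3)^j·(3/y^3)^(10-j), with y-exponent 3j − 3(10−j) = 6j − 30.
Set 6j − 30 = 6: j = 6.
C(10,6) = 210; (-1)^6 = 1; 3^4 = 81.
Coefficient = 210 · 1 · 81 = 17010.

17010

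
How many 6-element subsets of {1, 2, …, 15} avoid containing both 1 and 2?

All 6-subsets: C(15,6) = 5005. Those containing both fixed elements: C(13,4) = 715.
5005 − 715 = 4290.

4290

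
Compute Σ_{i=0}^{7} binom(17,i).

41226

1 + 17 + 136 + 680 + 2380 + 6188 + 12376 + 19448 = 41226.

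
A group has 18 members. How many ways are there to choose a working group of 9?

48620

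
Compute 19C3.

C(19,3) = (19·18·17) / 3! = 5814 / 6 = 969.

969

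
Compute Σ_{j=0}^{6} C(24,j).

1 + 24 + 276 + 2024 + 10626 + 42504 + 134596 = 190051.

190051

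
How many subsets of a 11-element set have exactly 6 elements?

462

Choose the 6 positions: C(11,6) = 462.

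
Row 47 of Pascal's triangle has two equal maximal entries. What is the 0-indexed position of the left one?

For odd n = 47, C(47,i) peaks at i = (n−1)/2 and (n+1)/2; the lower is 23.

23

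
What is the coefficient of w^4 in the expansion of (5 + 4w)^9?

100800000

The general term is C(9,j)·(5)^j·(4w)^(9-j); the w^4 term has j = 5.
C(9,5) = 126.
Coefficient = C(9,5) · 5^5 · 4^4 = 126 · 3125 · 256 = 100800000.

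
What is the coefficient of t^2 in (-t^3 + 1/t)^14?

1001

General term: C(14,j)·(-t^3)^j·(1/t)^(14-j), with t-exponent 3j − 1(14−j) = 4j − 14.
Set 4j − 14 = 2: j = 4.
C(14,4) = 1001; (-1)^4 = 1; 1^10 = 1.
Coefficient = 1001 · 1 · 1 = 1001.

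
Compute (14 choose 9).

C(14,9) = C(14,5) by symmetry.
C(14,5) = (14·13·12·11·10) / 5! = 240240 / 120 = 2002.

2002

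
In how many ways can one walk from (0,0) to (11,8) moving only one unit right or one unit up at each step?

Each path is a sequence of 19 steps with 11 rights: C(19,11) = 75582.

75582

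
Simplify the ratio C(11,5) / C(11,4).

7/5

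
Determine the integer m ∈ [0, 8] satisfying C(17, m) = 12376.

6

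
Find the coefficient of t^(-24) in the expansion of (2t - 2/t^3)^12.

-901120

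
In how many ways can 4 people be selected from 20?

4845

This is C(20,4) = 4845.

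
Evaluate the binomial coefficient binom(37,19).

17672631900

C(37,19) = C(37,18) by symmetry.
C(37,18) = (37·36·35·34·33·32·31·30·29·28·27·26·25·24·23·22·21·20) / 18! = 113146793787569865523200000 / 6402373705728000 = 17672631900.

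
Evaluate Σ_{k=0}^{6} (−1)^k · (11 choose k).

210

The partial alternating sum Σ_{k=0}^{6} (−1)^k C(11,k) = (−1)^6 C(10,6) = 210.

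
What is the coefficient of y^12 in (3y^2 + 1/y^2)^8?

17496

General term: C(8,j)·(3y^2)^j·(1/y^2)^(8-j), with y-exponent 2j − 2(8−j) = 4j − 16.
Set 4j − 16 = 12: j = 7.
C(8,7) = 8; 3^7 = 2187; 1^1 = 1.
Coefficient = 8 · 2187 · 1 = 17496.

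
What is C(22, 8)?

319770

C(22,8) = (22·21·20·19·18·17·16·15) / 8! = 12893126400 / 40320 = 319770.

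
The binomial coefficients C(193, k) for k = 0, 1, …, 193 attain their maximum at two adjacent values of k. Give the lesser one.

96

For odd n = 193, C(193,k) peaks at k = (n−1)/2 and (n+1)/2; the lesser is 96.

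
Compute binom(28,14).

40116600

C(28,14) = (28·27·26·25·24·23·22·21·20·19·18·17·16·15) / 14! = 3497296636753920000 / 87178291200 = 40116600.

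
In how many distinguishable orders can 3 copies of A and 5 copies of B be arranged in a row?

56

Choose positions for the A's: C(8,3) = 56.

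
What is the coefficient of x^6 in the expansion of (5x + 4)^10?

The general term is C(10,j)·(5x)^j·(4)^(10-j); the x^6 term has j = 6.
C(10,6) = 210.
Coefficient = C(10,6) · 5^6 · 4^4 = 210 · 15625 · 256 = 840000000.

840000000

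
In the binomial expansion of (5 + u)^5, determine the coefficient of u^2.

1250

The general term is C(5,j)·(5)^j·(u)^(5-j); the u^2 term has j = 3.
C(5,3) = 10.
Coefficient = C(5,3) · 5^3 = 10 · 125 = 1250.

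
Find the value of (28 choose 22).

376740

C(28,22) = C(28,6) by symmetry.
C(28,6) = (28·27·26·25·24·23) / 6! = 271252800 / 720 = 376740.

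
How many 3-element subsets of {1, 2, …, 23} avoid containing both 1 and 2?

All 3-subsets: C(23,3) = 1771. Those containing both fixed elements: C(21,1) = 21.
1771 − 21 = 1750.

1750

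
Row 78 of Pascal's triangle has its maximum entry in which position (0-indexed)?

39

C(78,k) is maximized at k = 78/2 = 39.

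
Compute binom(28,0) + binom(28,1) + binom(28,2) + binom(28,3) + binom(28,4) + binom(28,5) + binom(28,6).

1 + 28 + 378 + 3276 + 20475 + 98280 + 376740 = 499178.

499178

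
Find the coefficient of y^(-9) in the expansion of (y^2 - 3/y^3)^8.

-13608

General term: C(8,j)·(y^2)^j·(-3/y^3)^(8-j), with y-exponent 2j − 3(8−j) = 5j − 24.
Set 5j − 24 = -9: j = 3.
C(8,3) = 56; 1^3 = 1; (-3)^5 = -243.
Coefficient = 56 · 1 · (-243) = -13608.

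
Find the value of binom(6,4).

15

C(6,4) = C(6,2) by symmetry.
C(6,2) = (6·5) / 2! = 30 / 2 = 15.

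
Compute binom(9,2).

36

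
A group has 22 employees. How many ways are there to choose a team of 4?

7315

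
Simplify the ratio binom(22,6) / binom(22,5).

C(n,k+1)/C(n,k) = (n−k)/(k+1) = (22−5)/(5+1) = 17/6.

17/6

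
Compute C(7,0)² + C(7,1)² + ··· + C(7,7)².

Σ C(7,r)² is the coefficient of x^7 in (1+x)^7(1+x)^7 = (1+x)^14, i.e. C(14,7) = 3432.

3432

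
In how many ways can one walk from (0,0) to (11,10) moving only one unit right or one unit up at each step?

Each path is a sequence of 21 steps with 11 rights: C(21,11) = 352716.

352716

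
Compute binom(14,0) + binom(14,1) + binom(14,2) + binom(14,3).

1 + 14 + 91 + 364 = 470.

470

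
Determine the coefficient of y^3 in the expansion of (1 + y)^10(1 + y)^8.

816

Coefficient of y^3 = Σ_{j} C(10,j)·C(8,3-j) for j from 0 to 3.
= 56 + 280 + 360 + 120 = 816.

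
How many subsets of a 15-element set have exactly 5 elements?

3003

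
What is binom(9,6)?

84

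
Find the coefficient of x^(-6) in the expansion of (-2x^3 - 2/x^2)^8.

General term: C(8,j)·(-2x^3)^j·(-2/x^2)^(8-j), with x-exponent 3j − 2(8−j) = 5j − 16.
Set 5j − 16 = -6: j = 2.
C(8,2) = 28; (-2)^2 = 4; (-2)^6 = 64.
Coefficient = 28 · 4 · 64 = 7168.

7168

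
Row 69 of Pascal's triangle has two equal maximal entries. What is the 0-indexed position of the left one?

For odd n = 69, C(69,k) peaks at k = (n−1)/2 and (n+1)/2; the lower is 34.

34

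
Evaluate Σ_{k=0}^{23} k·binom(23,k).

96468992

Since k·C(23,k) = 23·C(22,k−1), the sum is 23·2^22 = 23·4194304 = 96468992.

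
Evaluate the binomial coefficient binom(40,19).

131282408400

C(40,19) = (40·39·38·37·36·35·34·33·32·31·30·29·28·27·26·25·24·23·22) / 19! = 15969861751731289590988800000 / 121645100408832000 = 131282408400.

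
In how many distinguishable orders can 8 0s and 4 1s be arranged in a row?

495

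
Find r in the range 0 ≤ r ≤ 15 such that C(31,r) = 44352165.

10

C(31,r) increases on 0 ≤ r ≤ 15. C(31,9) = 20160075 and C(31,10) = 44352165, so r = 10.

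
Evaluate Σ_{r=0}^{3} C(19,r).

1 + 19 + 171 + 969 = 1160.

1160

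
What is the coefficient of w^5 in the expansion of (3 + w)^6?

18

The general term is C(6,j)·(3)^j·(w)^(6-j); the w^5 term has j = 1.
C(6,1) = 6.
Coefficient = C(6,1) · 3^1 = 6 · 3 = 18.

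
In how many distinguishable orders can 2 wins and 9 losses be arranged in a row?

Choose positions for the wins: C(11,2) = 55.

55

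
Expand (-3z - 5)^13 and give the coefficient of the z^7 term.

The general term is C(13,j)·(-3z)^j·(-5)^(13-j); the z^7 term has j = 7.
C(13,7) = 1716.
Coefficient = C(13,7) · (-3)^7 · (-5)^6 = 1716 · (-2187) · 15625 = -58638937500.

-58638937500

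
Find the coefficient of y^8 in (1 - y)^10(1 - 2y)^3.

Coefficient of y^8 = Σ_{j} C(10,j)·(-1)^j·C(3,8-j)·(-2)^(8-j) for j from 5 to 8.
= 2016 + 2520 + 720 + 45 = 5301.

5301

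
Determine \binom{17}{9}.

24310

C(17,9) = C(17,8) by symmetry.
C(17,8) = (17·16·15·14·13·12·11·10) / 8! = 980179200 / 40320 = 24310.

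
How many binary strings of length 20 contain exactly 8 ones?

125970

Choose the 8 positions: C(20,8) = 125970.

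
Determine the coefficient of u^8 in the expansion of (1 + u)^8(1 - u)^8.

70

Coefficient of u^8 = Σ_{j} C(8,j)·1^j·C(8,8-j)·(-1)^(8-j) for j from 0 to 8.
= 1 + (-64) + 784 + (-3136) + 4900 + (-3136) + 784 + (-64) + 1 = 70.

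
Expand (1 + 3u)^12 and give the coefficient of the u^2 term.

The general term is C(12,j)·(1)^j·(3u)^(12-j); the u^2 term has j = 10.
C(12,10) = 66.
Coefficient = C(12,10) · 3^2 = 66 · 9 = 594.

594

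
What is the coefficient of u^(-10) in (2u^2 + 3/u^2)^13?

225173520

General term: C(13,j)·(2u^2)^j·(3/u^2)^(13-j), with u-exponent 2j − 2(13−j) = 4j − 26.
Set 4j − 26 = -10: j = 4.
C(13,4) = 715; 2^4 = 16; 3^9 = 19683.
Coefficient = 715 · 16 · 19683 = 225173520.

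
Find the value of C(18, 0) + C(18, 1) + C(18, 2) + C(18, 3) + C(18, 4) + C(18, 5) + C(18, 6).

31180

1 + 18 + 153 + 816 + 3060 + 8568 + 18564 = 31180.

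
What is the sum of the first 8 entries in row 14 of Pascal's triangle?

9908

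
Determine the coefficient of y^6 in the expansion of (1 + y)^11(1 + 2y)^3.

Coefficient of y^6 = Σ_{j} C(11,j)·1^j·C(3,6-j)·2^(6-j) for j from 3 to 6.
= 1320 + 3960 + 2772 + 462 = 8514.

8514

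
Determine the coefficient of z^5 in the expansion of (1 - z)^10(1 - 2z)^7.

-32144

Coefficient of z^5 = Σ_{j} C(10,j)·(-1)^j·C(7,5-j)·(-2)^(5-j) for j from 0 to 5.
= (-672) + (-5600) + (-12600) + (-10080) + (-2940) + (-252) = -32144.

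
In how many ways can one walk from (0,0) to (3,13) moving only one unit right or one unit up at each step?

560

Each path is a sequence of 16 steps with 3 rights: C(16,3) = 560.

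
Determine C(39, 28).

1676056044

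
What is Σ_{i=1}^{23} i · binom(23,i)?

Since i·C(23,i) = 23·C(22,i−1), the sum is 23·2^22 = 23·4194304 = 96468992.

96468992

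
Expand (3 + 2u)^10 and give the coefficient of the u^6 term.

The general term is C(10,j)·(3)^j·(2u)^(10-j); the u^6 term has j = 4.
C(10,4) = 210.
Coefficient = C(10,4) · 3^4 · 2^6 = 210 · 81 · 64 = 1088640.

1088640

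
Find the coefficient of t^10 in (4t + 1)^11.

The general term is C(11,j)·(4t)^j·(1)^(11-j); the t^10 term has j = 10.
C(11,10) = 11.
Coefficient = C(11,10) · 4^10 = 11 · 1048576 = 11534336.

11534336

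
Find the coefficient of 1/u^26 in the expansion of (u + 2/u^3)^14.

General term: C(14,j)·(u)^j·(2/u^3)^(14-j), with u-exponent 1j − 3(14−j) = 4j − 42.
Set 4j − 42 = -26: j = 4.
C(14,4) = 1001; 1^4 = 1; 2^10 = 1024.
Coefficient = 1001 · 1 · 1024 = 1025024.

1025024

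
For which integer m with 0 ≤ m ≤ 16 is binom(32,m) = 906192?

6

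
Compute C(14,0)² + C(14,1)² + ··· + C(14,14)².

40116600

By Vandermonde's identity, Σ C(14,k)² = C(28,14) = 40116600.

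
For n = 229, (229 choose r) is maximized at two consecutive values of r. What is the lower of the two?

For odd n = 229, C(229,r) peaks at r = (n−1)/2 and (n+1)/2; the lower is 114.

114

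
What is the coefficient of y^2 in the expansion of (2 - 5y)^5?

2000

The general term is C(5,j)·(2)^j·(-5y)^(5-j); the y^2 term has j = 3.
C(5,3) = 10.
Coefficient = C(5,3) · 2^3 · (-5)^2 = 10 · 8 · 25 = 2000.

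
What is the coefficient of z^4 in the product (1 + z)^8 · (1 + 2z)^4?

Coefficient of z^4 = Σ_{j} C(8,j)·1^j·C(4,4-j)·2^(4-j) for j from 0 to 4.
= 16 + 256 + 672 + 448 + 70 = 1462.

1462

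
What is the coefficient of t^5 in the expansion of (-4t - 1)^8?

The general term is C(8,j)·(-4t)^j·(-1)^(8-j); the t^5 term has j = 5.
C(8,5) = 56.
Coefficient = C(8,5) · (-4)^5 · (-1)^3 = 56 · (-1024) · (-1) = 57344.

57344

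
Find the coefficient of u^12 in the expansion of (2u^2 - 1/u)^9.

4608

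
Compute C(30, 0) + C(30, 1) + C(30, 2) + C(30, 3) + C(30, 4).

31931

1 + 30 + 435 + 4060 + 27405 = 31931.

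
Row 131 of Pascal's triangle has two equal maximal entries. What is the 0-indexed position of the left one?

For odd n = 131, C(131,j) peaks at j = (n−1)/2 and (n+1)/2; the lower is 65.

65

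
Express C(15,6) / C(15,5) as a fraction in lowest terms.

C(n,k+1)/C(n,k) = (n−k)/(k+1) = (15−5)/(5+1) = 10/6 = 5/3.

5/3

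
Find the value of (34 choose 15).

C(34,15) = (34·33·32·31·30·29·28·27·26·25·24·23·22·21·20) / 15! = 2427001153744527360000 / 1307674368000 = 1855967520.

1855967520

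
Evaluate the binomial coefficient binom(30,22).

C(30,22) = C(30,8) by symmetry.
C(30,8) = (30·29·28·27·26·25·24·23) / 8! = 235989936000 / 40320 = 5852925.

5852925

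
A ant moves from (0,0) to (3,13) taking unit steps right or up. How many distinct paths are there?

Each path is a sequence of 16 steps with 3 rights: C(16,3) = 560.

560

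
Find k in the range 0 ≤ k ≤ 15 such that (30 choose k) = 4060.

3

C(30,k) increases on 0 ≤ k ≤ 15. C(30,2) = 435 and C(30,3) = 4060, so k = 3.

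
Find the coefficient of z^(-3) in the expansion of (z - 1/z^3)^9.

-84

General term: C(9,j)·(z)^j·(-1/z^3)^(9-j), with z-exponent 1j − 3(9−j) = 4j − 27.
Set 4j − 27 = -3: j = 6.
C(9,6) = 84; 1^6 = 1; (-1)^3 = -1.
Coefficient = 84 · 1 · (-1) = -84.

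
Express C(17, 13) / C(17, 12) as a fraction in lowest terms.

5/13

C(n,k+1)/C(n,k) = (n−k)/(k+1) = (17−12)/(12+1) = 5/13.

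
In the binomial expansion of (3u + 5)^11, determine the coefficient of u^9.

The general term is C(11,j)·(3u)^j·(5)^(11-j); the u^9 term has j = 9.
C(11,9) = 55.
Coefficient = C(11,9) · 3^9 · 5^2 = 55 · 19683 · 25 = 27064125.

27064125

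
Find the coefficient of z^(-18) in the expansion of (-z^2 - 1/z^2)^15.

-455

General term: C(15,j)·(-z^2)^j·(-1/z^2)^(15-j), with z-exponent 2j − 2(15−j) = 4j − 30.
Set 4j − 30 = -18: j = 3.
C(15,3) = 455; (-1)^3 = -1; (-1)^12 = 1.
Coefficient = 455 · (-1) · 1 = -455.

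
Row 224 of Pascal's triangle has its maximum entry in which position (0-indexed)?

112

C(224,i) is maximized at i = 224/2 = 112.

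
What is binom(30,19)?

C(30,19) = C(30,11) by symmetry.
C(30,11) = (30·29·28·27·26·25·24·23·22·21·20) / 11! = 2180547008640000 / 39916800 = 54627300.

54627300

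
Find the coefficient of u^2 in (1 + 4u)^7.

The general term is C(7,j)·(1)^j·(4u)^(7-j); the u^2 term has j = 5.
C(7,5) = 21.
Coefficient = C(7,5) · 4^2 = 21 · 16 = 336.

336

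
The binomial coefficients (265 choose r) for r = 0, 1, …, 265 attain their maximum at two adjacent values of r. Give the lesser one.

132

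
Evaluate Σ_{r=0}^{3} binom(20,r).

1 + 20 + 190 + 1140 = 1351.

1351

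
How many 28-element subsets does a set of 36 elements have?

30260340

C(36,28) = C(36,8) by symmetry.
C(36,8) = (36·35·34·33·32·31·30·29) / 8! = 1220096908800 / 40320 = 30260340.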